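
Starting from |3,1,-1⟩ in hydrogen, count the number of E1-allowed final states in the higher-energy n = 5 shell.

E1 requires Δl = ±1, so l_f ∈ {0, 2}; with 0 ≤ l_f ≤ n_f−1 = 4, the allowed l_f values are {0, 2}.
For l_f = 0: m_f ∈ {m_i−1, m_i, m_i+1} ∩ [−0, 0] = {0} → 1 state.
For l_f = 2: m_f ∈ {m_i−1, m_i, m_i+1} ∩ [−2, 2] = {-2, -1, 0} → 3 states.
Total: 4.

4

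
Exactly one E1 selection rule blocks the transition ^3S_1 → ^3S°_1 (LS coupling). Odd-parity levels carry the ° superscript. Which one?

the L=0 ↔ L=0 exclusion

ΔL = 0, ±1 (not L=0↔0): L: 0 → 0, ΔL = +0 — ✗.
ΔS = 0: S: 1 → 1 — ✓.
ΔJ = 0, ±1 (not J=0↔0): J: 1 → 1, ΔJ = +0 — ✓.
Parity must change: even → odd — ✓.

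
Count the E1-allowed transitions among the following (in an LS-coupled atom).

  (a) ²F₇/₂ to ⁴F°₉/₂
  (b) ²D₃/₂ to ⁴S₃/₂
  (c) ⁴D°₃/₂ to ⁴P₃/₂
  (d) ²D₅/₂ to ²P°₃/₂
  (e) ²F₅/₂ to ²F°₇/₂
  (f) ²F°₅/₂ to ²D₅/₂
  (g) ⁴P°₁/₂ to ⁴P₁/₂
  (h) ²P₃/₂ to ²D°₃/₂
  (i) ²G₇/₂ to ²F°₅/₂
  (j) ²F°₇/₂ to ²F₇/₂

8

(a) forbidden (ΔS fails)
(b) forbidden (parity, ΔS, ΔL fail)
(c) allowed
(d) allowed
(e) allowed
(f) allowed
(g) allowed
(h) allowed
(i) allowed
(j) allowed
Total allowed: 8 of 10.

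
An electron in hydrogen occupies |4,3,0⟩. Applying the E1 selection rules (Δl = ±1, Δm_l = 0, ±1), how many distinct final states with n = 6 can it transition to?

E1 requires Δl = ±1, so l_f ∈ {2, 4}; with 0 ≤ l_f ≤ n_f−1 = 5, the allowed l_f values are {2, 4}.
For l_f = 2: m_f ∈ {m_i−1, m_i, m_i+1} ∩ [−2, 2] = {-1, 0, 1} → 3 states.
For l_f = 4: m_f ∈ {m_i−1, m_i, m_i+1} ∩ [−4, 4] = {-1, 0, 1} → 3 states.
Total: 6.

6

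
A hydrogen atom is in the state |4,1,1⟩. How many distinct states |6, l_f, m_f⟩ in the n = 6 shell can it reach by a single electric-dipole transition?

4

E1 requires Δl = ±1, so l_f ∈ {0, 2}; with 0 ≤ l_f ≤ n_f−1 = 5, the allowed l_f values are {0, 2}.
For l_f = 0: m_f ∈ {m_i−1, m_i, m_i+1} ∩ [−0, 0] = {0} → 1 state.
For l_f = 2: m_f ∈ {m_i−1, m_i, m_i+1} ∩ [−2, 2] = {0, 1, 2} → 3 states.
Total: 4.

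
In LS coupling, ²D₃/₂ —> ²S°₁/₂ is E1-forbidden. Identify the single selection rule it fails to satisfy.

the ΔL = 0, ±1 rule

Parity must change: even → odd — ✓.
ΔS = 0: S: 1/2 → 1/2 — ✓.
ΔL = 0, ±1 (not L=0↔0): L: 2 → 0, ΔL = -2 — ✗.
ΔJ = 0, ±1 (not J=0↔0): J: 3/2 → 1/2, ΔJ = -1 — ✓.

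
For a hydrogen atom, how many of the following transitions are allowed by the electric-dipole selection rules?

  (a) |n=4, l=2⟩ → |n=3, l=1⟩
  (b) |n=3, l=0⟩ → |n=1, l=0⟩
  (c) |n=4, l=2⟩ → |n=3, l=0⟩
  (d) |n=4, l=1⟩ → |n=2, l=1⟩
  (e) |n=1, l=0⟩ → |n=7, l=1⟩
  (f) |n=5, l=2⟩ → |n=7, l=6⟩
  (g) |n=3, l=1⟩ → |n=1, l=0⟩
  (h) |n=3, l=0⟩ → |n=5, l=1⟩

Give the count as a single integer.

4

(a) allowed
(b) forbidden — Δl = +0 (E1 requires Δl = ±1)
(c) forbidden — Δl = -2 (E1 requires Δl = ±1)
(d) forbidden — Δl = +0 (E1 requires Δl = ±1)
(e) allowed
(f) forbidden — Δl = +4 (E1 requires Δl = ±1)
(g) allowed
(h) allowed
Total allowed: 4 of 8.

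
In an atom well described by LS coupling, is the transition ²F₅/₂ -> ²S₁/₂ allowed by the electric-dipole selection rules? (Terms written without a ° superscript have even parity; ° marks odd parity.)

forbidden

Reading off the term symbols: S 1/2→1/2, L 3→0, J 5/2→1/2, parity even→even.
Parity must change: even → even — ✗.
ΔS = 0: S: 1/2 → 1/2 — ✓.
ΔL = 0, ±1 (not L=0↔0): L: 3 → 0, ΔL = -3 — ✗.
ΔJ = 0, ±1 (not J=0↔0): J: 5/2 → 1/2, ΔJ = -2 — ✗.
Rule(s) violated: parity, ΔL, ΔJ.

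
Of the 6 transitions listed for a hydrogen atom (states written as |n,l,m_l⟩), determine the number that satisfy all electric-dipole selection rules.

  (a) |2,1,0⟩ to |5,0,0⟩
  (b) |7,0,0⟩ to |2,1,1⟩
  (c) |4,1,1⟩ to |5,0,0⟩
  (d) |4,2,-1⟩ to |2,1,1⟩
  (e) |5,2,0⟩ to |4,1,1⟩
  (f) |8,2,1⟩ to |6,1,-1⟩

4

(a) allowed
(b) allowed
(c) allowed
(d) forbidden — Δm_l = +2 (E1 requires Δm_l = 0, ±1)
(e) allowed
(f) forbidden — Δm_l = -2 (E1 requires Δm_l = 0, ±1)
Total allowed: 4 of 6.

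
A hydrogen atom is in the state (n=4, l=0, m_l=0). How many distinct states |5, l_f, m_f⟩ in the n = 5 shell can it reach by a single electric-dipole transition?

E1 requires Δl = ±1, so l_f ∈ {-1, 1}; with 0 ≤ l_f ≤ n_f−1 = 4, the allowed l_f values are {1}.
For l_f = 1: m_f ∈ {m_i−1, m_i, m_i+1} ∩ [−1, 1] = {-1, 0, 1} → 3 states.
Total: 3.

3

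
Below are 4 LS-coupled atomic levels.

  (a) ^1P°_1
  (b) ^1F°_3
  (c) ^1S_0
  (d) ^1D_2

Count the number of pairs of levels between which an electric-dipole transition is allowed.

(a)–(b): forbidden (parity, ΔL, ΔJ).
(a)–(c): allowed.
(a)–(d): allowed.
(b)–(c): forbidden (ΔL, ΔJ).
(b)–(d): allowed.
(c)–(d): forbidden (parity, ΔL, ΔJ).
Allowed pairs: 3 of 6.

3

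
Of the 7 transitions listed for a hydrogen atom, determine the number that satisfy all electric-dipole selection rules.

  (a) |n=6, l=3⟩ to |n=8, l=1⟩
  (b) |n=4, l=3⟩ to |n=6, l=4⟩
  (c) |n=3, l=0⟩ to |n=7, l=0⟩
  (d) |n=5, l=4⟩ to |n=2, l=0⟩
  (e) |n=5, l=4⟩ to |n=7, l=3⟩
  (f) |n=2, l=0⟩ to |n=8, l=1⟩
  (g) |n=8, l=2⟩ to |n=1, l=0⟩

3

(a) forbidden — Δl = -2 (E1 requires Δl = ±1)
(b) allowed
(c) forbidden — Δl = +0 (E1 requires Δl = ±1)
(d) forbidden — Δl = -4 (E1 requires Δl = ±1)
(e) allowed
(f) allowed
(g) forbidden — Δl = -2 (E1 requires Δl = ±1)
Total allowed: 3 of 7.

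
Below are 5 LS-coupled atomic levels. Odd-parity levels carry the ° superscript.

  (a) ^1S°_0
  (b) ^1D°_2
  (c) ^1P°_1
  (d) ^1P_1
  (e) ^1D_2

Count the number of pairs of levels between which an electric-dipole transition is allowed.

(a)–(b): forbidden (parity, ΔL, ΔJ).
(a)–(c): forbidden (parity).
(a)–(d): allowed.
(a)–(e): forbidden (ΔL, ΔJ).
(b)–(c): forbidden (parity).
(b)–(d): allowed.
(b)–(e): allowed.
(c)–(d): allowed.
(c)–(e): allowed.
(d)–(e): forbidden (parity).
Allowed pairs: 5 of 10.

5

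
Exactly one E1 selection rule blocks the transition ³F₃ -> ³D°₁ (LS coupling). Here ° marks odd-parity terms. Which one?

the ΔJ = 0, ±1 rule

Reading off the term symbols: S 1→1, L 3→2, J 3→1, parity even→odd.
Parity must change: even → odd — satisfied.
ΔS = 0: S: 1 → 1 — satisfied.
ΔL = 0, ±1 (not L=0↔0): L: 3 → 2, ΔL = -1 — satisfied.
ΔJ = 0, ±1 (not J=0↔0): J: 3 → 1, ΔJ = -2 — violated.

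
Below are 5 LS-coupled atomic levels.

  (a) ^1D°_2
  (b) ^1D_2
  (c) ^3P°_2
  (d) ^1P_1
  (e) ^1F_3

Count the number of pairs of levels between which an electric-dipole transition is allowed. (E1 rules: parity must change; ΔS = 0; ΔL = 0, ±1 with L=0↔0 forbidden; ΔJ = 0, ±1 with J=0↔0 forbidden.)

3

(a)–(b): allowed.
(a)–(c): forbidden (parity, ΔS).
(a)–(d): allowed.
(a)–(e): allowed.
(b)–(c): forbidden (ΔS).
(b)–(d): forbidden (parity).
(b)–(e): forbidden (parity).
(c)–(d): forbidden (ΔS).
(c)–(e): forbidden (ΔS, ΔL).
(d)–(e): forbidden (parity, ΔL, ΔJ).
Allowed pairs: 3 of 10.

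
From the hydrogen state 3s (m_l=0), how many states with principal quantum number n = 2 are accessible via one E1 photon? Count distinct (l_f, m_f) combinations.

E1 requires Δl = ±1, so l_f ∈ {-1, 1}; with 0 ≤ l_f ≤ n_f−1 = 1, the allowed l_f values are {1}.
For l_f = 1: m_f ∈ {m_i−1, m_i, m_i+1} ∩ [−1, 1] = {-1, 0, 1} → 3 states.
Total: 3.

3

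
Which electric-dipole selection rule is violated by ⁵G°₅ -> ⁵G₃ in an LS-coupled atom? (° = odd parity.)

the ΔJ = 0, ±1 rule

Parity must change: odd → even — passes.
ΔS = 0: S: 2 → 2 — passes.
ΔL = 0, ±1 (not L=0↔0): L: 4 → 4, ΔL = +0 — passes.
ΔJ = 0, ±1 (not J=0↔0): J: 5 → 3, ΔJ = -2 — fails.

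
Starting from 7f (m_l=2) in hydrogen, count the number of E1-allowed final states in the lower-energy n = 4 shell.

2

E1 requires Δl = ±1, so l_f ∈ {2, 4}; with 0 ≤ l_f ≤ n_f−1 = 3, the allowed l_f values are {2}.
For l_f = 2: m_f ∈ {m_i−1, m_i, m_i+1} ∩ [−2, 2] = {1, 2} → 2 states.
Total: 2.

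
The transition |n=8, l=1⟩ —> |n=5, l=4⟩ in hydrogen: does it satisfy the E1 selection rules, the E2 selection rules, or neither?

neither

Δl = 4 − 1 = +3; l_i + l_f = 5.
E1 (Δl = ±1): not satisfied.
E2 (Δl = 0,±2, l_i+l_f ≥ 2): not satisfied.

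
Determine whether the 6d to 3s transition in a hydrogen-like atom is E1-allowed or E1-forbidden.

Δl = 0 − 2 = -2; the E1 rule Δl = ±1 is fails.
The transition is electric-dipole forbidden.

forbidden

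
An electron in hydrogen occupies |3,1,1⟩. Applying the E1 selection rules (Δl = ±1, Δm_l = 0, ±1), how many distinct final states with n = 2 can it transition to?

E1 requires Δl = ±1, so l_f ∈ {0, 2}; with 0 ≤ l_f ≤ n_f−1 = 1, the allowed l_f values are {0}.
For l_f = 0: m_f ∈ {m_i−1, m_i, m_i+1} ∩ [−0, 0] = {0} → 1 state.
Total: 1.

1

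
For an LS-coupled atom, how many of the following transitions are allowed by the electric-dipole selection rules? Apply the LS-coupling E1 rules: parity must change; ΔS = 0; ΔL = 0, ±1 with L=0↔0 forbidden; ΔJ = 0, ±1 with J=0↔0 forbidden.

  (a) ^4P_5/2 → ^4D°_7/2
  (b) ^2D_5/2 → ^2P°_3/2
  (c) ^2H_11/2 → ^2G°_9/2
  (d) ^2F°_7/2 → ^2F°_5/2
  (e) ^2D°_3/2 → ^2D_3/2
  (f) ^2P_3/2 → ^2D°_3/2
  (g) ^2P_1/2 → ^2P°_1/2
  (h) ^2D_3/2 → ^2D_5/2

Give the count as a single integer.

6

(a) allowed
(b) allowed
(c) allowed
(d) forbidden (parity fails)
(e) allowed
(f) allowed
(g) allowed
(h) forbidden (parity fails)
Total allowed: 6 of 8.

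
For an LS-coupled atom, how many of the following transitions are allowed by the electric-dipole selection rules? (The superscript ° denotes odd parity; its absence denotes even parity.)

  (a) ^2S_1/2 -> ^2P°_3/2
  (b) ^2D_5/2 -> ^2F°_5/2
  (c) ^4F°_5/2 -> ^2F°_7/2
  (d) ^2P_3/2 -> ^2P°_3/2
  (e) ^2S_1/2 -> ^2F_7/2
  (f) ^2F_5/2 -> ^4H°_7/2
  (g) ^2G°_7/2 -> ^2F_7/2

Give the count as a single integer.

4

(a) allowed
(b) allowed
(c) forbidden (parity, ΔS fail)
(d) allowed
(e) forbidden (parity, ΔL, ΔJ fail)
(f) forbidden (ΔS, ΔL fail)
(g) allowed
Total allowed: 4 of 7.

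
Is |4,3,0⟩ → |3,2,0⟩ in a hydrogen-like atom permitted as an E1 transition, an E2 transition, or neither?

E1

Δl = 2 − 3 = -1; l_i + l_f = 5.
Δm_l = +0.
E1 (Δl = ±1, |Δm_l| ≤ 1): satisfied.
E2 (Δl = 0,±2, l_i+l_f ≥ 2, |Δm_l| ≤ 2): not satisfied.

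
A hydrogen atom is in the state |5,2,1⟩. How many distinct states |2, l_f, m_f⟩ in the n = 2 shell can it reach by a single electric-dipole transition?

E1 requires Δl = ±1, so l_f ∈ {1, 3}; with 0 ≤ l_f ≤ n_f−1 = 1, the allowed l_f values are {1}.
For l_f = 1: m_f ∈ {m_i−1, m_i, m_i+1} ∩ [−1, 1] = {0, 1} → 2 states.
Total: 2.

2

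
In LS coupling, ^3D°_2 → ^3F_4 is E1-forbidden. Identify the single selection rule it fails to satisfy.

the ΔJ = 0, ±1 rule

Reading off the term symbols: S 1→1, L 2→3, J 2→4, parity odd→even.
Parity must change: odd → even — ok.
ΔS = 0: S: 1 → 1 — ok.
ΔL = 0, ±1 (not L=0↔0): L: 2 → 3, ΔL = +1 — ok.
ΔJ = 0, ±1 (not J=0↔0): J: 2 → 4, ΔJ = +2 — fails.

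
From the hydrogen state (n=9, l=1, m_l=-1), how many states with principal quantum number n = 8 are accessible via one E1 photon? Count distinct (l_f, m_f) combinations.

E1 requires Δl = ±1, so l_f ∈ {0, 2}; with 0 ≤ l_f ≤ n_f−1 = 7, the allowed l_f values are {0, 2}.
For l_f = 0: m_f ∈ {m_i−1, m_i, m_i+1} ∩ [−0, 0] = {0} → 1 state.
For l_f = 2: m_f ∈ {m_i−1, m_i, m_i+1} ∩ [−2, 2] = {-2, -1, 0} → 3 states.
Total: 4.

4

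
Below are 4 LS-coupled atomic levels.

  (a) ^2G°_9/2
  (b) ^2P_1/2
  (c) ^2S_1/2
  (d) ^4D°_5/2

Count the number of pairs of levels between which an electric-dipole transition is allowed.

0

(a)–(b): forbidden (ΔL, ΔJ).
(a)–(c): forbidden (ΔL, ΔJ).
(a)–(d): forbidden (parity, ΔS, ΔL, ΔJ).
(b)–(c): forbidden (parity).
(b)–(d): forbidden (ΔS, ΔJ).
(c)–(d): forbidden (ΔS, ΔL, ΔJ).
Allowed pairs: 0 of 6.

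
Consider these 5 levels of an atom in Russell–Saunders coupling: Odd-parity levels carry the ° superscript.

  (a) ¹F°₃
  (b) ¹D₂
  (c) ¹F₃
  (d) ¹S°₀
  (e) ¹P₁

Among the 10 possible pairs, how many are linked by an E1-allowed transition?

3

(a)–(b): allowed.
(a)–(c): allowed.
(a)–(d): forbidden (parity, ΔL, ΔJ).
(a)–(e): forbidden (ΔL, ΔJ).
(b)–(c): forbidden (parity).
(b)–(d): forbidden (ΔL, ΔJ).
(b)–(e): forbidden (parity).
(c)–(d): forbidden (ΔL, ΔJ).
(c)–(e): forbidden (parity, ΔL, ΔJ).
(d)–(e): allowed.
Allowed pairs: 3 of 10.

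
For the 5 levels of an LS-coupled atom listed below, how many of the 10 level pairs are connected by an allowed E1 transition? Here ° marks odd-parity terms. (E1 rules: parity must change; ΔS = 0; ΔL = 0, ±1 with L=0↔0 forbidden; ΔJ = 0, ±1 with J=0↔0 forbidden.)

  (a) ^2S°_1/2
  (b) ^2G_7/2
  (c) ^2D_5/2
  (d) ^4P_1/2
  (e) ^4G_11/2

(a)–(b): forbidden (ΔL, ΔJ).
(a)–(c): forbidden (ΔL, ΔJ).
(a)–(d): forbidden (ΔS).
(a)–(e): forbidden (ΔS, ΔL, ΔJ).
(b)–(c): forbidden (parity, ΔL).
(b)–(d): forbidden (parity, ΔS, ΔL, ΔJ).
(b)–(e): forbidden (parity, ΔS, ΔJ).
(c)–(d): forbidden (parity, ΔS, ΔJ).
(c)–(e): forbidden (parity, ΔS, ΔL, ΔJ).
(d)–(e): forbidden (parity, ΔL, ΔJ).
Allowed pairs: 0 of 10.

0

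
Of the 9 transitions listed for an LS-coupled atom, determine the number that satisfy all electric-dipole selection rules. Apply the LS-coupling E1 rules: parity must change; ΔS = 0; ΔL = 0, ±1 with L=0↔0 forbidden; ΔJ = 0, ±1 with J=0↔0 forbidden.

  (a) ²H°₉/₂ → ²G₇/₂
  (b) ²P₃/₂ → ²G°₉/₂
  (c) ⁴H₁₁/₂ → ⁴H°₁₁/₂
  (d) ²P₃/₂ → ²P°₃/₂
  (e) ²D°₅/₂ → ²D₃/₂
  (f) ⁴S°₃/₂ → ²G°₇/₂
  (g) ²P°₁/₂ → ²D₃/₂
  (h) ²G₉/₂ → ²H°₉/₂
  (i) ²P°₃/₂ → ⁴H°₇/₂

6

(a) allowed
(b) forbidden (ΔL, ΔJ fail)
(c) allowed
(d) allowed
(e) allowed
(f) forbidden (parity, ΔS, ΔL, ΔJ fail)
(g) allowed
(h) allowed
(i) forbidden (parity, ΔS, ΔL, ΔJ fail)
Total allowed: 6 of 9.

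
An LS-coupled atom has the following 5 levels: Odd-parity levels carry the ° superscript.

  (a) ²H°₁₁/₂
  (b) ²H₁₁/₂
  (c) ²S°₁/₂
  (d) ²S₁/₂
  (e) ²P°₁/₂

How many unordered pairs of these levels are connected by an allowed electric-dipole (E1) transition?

2

(a)–(b): allowed.
(a)–(c): forbidden (parity, ΔL, ΔJ).
(a)–(d): forbidden (ΔL, ΔJ).
(a)–(e): forbidden (parity, ΔL, ΔJ).
(b)–(c): forbidden (ΔL, ΔJ).
(b)–(d): forbidden (parity, ΔL, ΔJ).
(b)–(e): forbidden (ΔL, ΔJ).
(c)–(d): forbidden (ΔL).
(c)–(e): forbidden (parity).
(d)–(e): allowed.
Allowed pairs: 2 of 10.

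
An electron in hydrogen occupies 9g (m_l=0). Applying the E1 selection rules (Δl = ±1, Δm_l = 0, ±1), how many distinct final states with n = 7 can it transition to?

6

E1 requires Δl = ±1, so l_f ∈ {3, 5}; with 0 ≤ l_f ≤ n_f−1 = 6, the allowed l_f values are {3, 5}.
For l_f = 3: m_f ∈ {m_i−1, m_i, m_i+1} ∩ [−3, 3] = {-1, 0, 1} → 3 states.
For l_f = 5: m_f ∈ {m_i−1, m_i, m_i+1} ∩ [−5, 5] = {-1, 0, 1} → 3 states.
Total: 6.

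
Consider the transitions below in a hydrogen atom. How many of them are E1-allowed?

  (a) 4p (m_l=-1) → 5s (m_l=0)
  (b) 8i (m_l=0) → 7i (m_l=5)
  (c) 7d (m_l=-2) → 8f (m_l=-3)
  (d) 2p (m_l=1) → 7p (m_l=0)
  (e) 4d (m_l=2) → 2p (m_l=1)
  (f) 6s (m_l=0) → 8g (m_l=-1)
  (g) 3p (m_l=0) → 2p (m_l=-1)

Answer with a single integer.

3

(a) allowed
(b) forbidden — Δl = +0 (E1 requires Δl = ±1); Δm_l = +5 (E1 requires Δm_l = 0, ±1)
(c) allowed
(d) forbidden — Δl = +0 (E1 requires Δl = ±1)
(e) allowed
(f) forbidden — Δl = +4 (E1 requires Δl = ±1)
(g) forbidden — Δl = +0 (E1 requires Δl = ±1)
Total allowed: 3 of 7.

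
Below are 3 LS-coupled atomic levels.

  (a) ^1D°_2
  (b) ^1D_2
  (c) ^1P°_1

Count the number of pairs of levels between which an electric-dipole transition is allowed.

(a)–(b): allowed.
(a)–(c): forbidden (parity).
(b)–(c): allowed.
Allowed pairs: 2 of 3.

2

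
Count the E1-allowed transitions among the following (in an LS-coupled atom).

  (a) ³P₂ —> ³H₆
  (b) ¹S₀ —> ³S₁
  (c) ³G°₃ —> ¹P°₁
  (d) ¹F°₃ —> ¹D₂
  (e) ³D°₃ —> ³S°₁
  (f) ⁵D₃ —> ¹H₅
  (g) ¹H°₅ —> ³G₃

1

(a) forbidden (parity, ΔL, ΔJ fail)
(b) forbidden (parity, ΔS, ΔL fail)
(c) forbidden (parity, ΔS, ΔL, ΔJ fail)
(d) allowed
(e) forbidden (parity, ΔL, ΔJ fail)
(f) forbidden (parity, ΔS, ΔL, ΔJ fail)
(g) forbidden (ΔS, ΔJ fail)
Total allowed: 1 of 7.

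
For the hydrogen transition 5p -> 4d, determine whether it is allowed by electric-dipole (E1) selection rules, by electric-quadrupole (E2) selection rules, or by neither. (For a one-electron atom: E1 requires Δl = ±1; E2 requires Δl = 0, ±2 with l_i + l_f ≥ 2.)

Δl = 2 − 1 = +1; l_i + l_f = 3.
E1 (Δl = ±1): satisfied.
E2 (Δl = 0,±2, l_i+l_f ≥ 2): not satisfied.

E1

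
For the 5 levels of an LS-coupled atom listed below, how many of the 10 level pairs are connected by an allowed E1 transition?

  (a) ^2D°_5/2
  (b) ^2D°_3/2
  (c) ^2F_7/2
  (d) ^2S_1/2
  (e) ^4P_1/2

1

(a)–(b): forbidden (parity).
(a)–(c): allowed.
(a)–(d): forbidden (ΔL, ΔJ).
(a)–(e): forbidden (ΔS, ΔJ).
(b)–(c): forbidden (ΔJ).
(b)–(d): forbidden (ΔL).
(b)–(e): forbidden (ΔS).
(c)–(d): forbidden (parity, ΔL, ΔJ).
(c)–(e): forbidden (parity, ΔS, ΔL, ΔJ).
(d)–(e): forbidden (parity, ΔS).
Allowed pairs: 1 of 10.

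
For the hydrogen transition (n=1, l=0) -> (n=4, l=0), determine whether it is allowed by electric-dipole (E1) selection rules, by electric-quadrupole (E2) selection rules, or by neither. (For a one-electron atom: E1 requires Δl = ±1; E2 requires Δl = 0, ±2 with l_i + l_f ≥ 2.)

neither

Δl = 0 − 0 = +0; l_i + l_f = 0.
E1 (Δl = ±1): not satisfied.
E2 (Δl = 0,±2, l_i+l_f ≥ 2): not satisfied.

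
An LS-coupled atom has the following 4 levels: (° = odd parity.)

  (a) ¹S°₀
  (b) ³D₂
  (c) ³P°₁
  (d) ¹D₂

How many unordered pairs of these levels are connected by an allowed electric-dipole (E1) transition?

(a)–(b): forbidden (ΔS, ΔL, ΔJ).
(a)–(c): forbidden (parity, ΔS).
(a)–(d): forbidden (ΔL, ΔJ).
(b)–(c): allowed.
(b)–(d): forbidden (parity, ΔS).
(c)–(d): forbidden (ΔS).
Allowed pairs: 1 of 6.

1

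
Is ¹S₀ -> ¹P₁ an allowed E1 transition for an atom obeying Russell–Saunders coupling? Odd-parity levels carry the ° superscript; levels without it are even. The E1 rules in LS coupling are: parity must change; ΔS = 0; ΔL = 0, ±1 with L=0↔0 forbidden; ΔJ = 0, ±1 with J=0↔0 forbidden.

ΔJ = 0, ±1 (not J=0↔0): J: 0 → 1, ΔJ = +1 — ok.
ΔS = 0: S: 0 → 0 — ok.
ΔL = 0, ±1 (not L=0↔0): L: 0 → 1, ΔL = +1 — ok.
Parity must change: even → even — fails.
Rule(s) violated: parity.

forbidden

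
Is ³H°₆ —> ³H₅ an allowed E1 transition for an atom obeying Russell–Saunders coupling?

Parity must change: odd → even — passes.
ΔJ = 0, ±1 (not J=0↔0): J: 6 → 5, ΔJ = -1 — passes.
ΔS = 0: S: 1 → 1 — passes.
ΔL = 0, ±1 (not L=0↔0): L: 5 → 5, ΔL = +0 — passes.
All four E1 rules are satisfied.

allowed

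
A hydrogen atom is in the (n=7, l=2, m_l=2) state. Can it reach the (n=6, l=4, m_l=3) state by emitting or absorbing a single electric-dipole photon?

Δl = 4 − 2 = +2; the E1 rule Δl = ±1 is fails.
m_l: 2 → 3 (Δm_l = +1). |Δm_l| ≤ 1 passes.
The transition is electric-dipole forbidden.

forbidden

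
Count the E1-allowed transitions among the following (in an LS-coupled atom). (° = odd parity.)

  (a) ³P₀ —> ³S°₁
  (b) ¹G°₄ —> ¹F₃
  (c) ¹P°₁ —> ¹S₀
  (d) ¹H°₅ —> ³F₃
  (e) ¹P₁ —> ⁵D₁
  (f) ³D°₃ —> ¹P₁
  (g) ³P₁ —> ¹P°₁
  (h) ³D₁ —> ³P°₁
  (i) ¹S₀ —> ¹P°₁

(a) allowed
(b) allowed
(c) allowed
(d) forbidden (ΔS, ΔL, ΔJ fail)
(e) forbidden (parity, ΔS fail)
(f) forbidden (ΔS, ΔJ fail)
(g) forbidden (ΔS fails)
(h) allowed
(i) allowed
Total allowed: 5 of 9.

5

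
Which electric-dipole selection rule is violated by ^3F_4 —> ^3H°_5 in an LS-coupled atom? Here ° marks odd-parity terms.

Initial level: S=1, L=3, J=4, parity even. Final level: S=1, L=5, J=5, parity odd.
Parity must change: even → odd — passes.
ΔS = 0: S: 1 → 1 — passes.
ΔL = 0, ±1 (not L=0↔0): L: 3 → 5, ΔL = +2 — fails.
ΔJ = 0, ±1 (not J=0↔0): J: 4 → 5, ΔJ = +1 — passes.

the ΔL = 0, ±1 rule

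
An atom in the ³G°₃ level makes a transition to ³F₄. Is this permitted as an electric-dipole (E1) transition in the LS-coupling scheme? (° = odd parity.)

Reading off the term symbols: S 1→1, L 4→3, J 3→4, parity odd→even.
Parity must change: odd → even — ok.
ΔS = 0: S: 1 → 1 — ok.
ΔL = 0, ±1 (not L=0↔0): L: 4 → 3, ΔL = -1 — ok.
ΔJ = 0, ±1 (not J=0↔0): J: 3 → 4, ΔJ = +1 — ok.
All four E1 rules are satisfied.

allowed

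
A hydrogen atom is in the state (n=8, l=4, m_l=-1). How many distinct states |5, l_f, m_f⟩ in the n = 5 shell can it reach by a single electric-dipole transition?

3

E1 requires Δl = ±1, so l_f ∈ {3, 5}; with 0 ≤ l_f ≤ n_f−1 = 4, the allowed l_f values are {3}.
For l_f = 3: m_f ∈ {m_i−1, m_i, m_i+1} ∩ [−3, 3] = {-2, -1, 0} → 3 states.
Total: 3.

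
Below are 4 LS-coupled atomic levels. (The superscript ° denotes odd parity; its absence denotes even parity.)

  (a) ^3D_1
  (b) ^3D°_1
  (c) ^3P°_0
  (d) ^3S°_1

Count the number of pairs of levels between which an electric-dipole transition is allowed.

(a)–(b): allowed.
(a)–(c): allowed.
(a)–(d): forbidden (ΔL).
(b)–(c): forbidden (parity).
(b)–(d): forbidden (parity, ΔL).
(c)–(d): forbidden (parity).
Allowed pairs: 2 of 6.

2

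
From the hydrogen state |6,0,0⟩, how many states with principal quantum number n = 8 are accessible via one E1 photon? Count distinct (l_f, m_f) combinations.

E1 requires Δl = ±1, so l_f ∈ {-1, 1}; with 0 ≤ l_f ≤ n_f−1 = 7, the allowed l_f values are {1}.
For l_f = 1: m_f ∈ {m_i−1, m_i, m_i+1} ∩ [−1, 1] = {-1, 0, 1} → 3 states.
Total: 3.

3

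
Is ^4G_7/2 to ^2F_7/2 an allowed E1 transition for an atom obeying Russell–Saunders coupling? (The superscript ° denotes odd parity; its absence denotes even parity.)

forbidden

ΔJ = 0, ±1 (not J=0↔0): J: 7/2 → 7/2, ΔJ = +0 — ok.
ΔL = 0, ±1 (not L=0↔0): L: 4 → 3, ΔL = -1 — ok.
ΔS = 0: S: 3/2 → 1/2 — fails.
Parity must change: even → even — fails.
Rule(s) violated: parity, ΔS.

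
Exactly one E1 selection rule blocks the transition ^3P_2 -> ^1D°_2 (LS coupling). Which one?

Parity must change: even → odd — passes.
ΔS = 0: S: 1 → 0 — fails.
ΔL = 0, ±1 (not L=0↔0): L: 1 → 2, ΔL = +1 — passes.
ΔJ = 0, ±1 (not J=0↔0): J: 2 → 2, ΔJ = +0 — passes.

the ΔS = 0 rule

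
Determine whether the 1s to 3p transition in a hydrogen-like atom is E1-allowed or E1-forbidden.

l: 0 → 1 (Δl = +1). Δl = ±1 satisfied.
All E1 selection rules are satisfied.

allowed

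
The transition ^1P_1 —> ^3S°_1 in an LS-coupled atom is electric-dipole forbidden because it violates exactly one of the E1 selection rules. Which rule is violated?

Initial level: S=0, L=1, J=1, parity even. Final level: S=1, L=0, J=1, parity odd.
Parity must change: even → odd — ✓.
ΔS = 0: S: 0 → 1 — ✗.
ΔL = 0, ±1 (not L=0↔0): L: 1 → 0, ΔL = -1 — ✓.
ΔJ = 0, ±1 (not J=0↔0): J: 1 → 1, ΔJ = +0 — ✓.

the ΔS = 0 rule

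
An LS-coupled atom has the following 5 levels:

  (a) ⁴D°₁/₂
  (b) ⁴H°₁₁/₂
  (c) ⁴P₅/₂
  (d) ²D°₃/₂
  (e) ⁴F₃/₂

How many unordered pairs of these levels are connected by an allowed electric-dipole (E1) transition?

(a)–(b): forbidden (parity, ΔL, ΔJ).
(a)–(c): forbidden (ΔJ).
(a)–(d): forbidden (parity, ΔS).
(a)–(e): allowed.
(b)–(c): forbidden (ΔL, ΔJ).
(b)–(d): forbidden (parity, ΔS, ΔL, ΔJ).
(b)–(e): forbidden (ΔL, ΔJ).
(c)–(d): forbidden (ΔS).
(c)–(e): forbidden (parity, ΔL).
(d)–(e): forbidden (ΔS).
Allowed pairs: 1 of 10.

1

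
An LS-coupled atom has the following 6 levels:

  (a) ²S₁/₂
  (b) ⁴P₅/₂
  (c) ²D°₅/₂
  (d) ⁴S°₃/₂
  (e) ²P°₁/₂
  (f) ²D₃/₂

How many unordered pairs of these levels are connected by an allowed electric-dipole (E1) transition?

(a)–(b): forbidden (parity, ΔS, ΔJ).
(a)–(c): forbidden (ΔL, ΔJ).
(a)–(d): forbidden (ΔS, ΔL).
(a)–(e): allowed.
(a)–(f): forbidden (parity, ΔL).
(b)–(c): forbidden (ΔS).
(b)–(d): allowed.
(b)–(e): forbidden (ΔS, ΔJ).
(b)–(f): forbidden (parity, ΔS).
(c)–(d): forbidden (parity, ΔS, ΔL).
(c)–(e): forbidden (parity, ΔJ).
(c)–(f): allowed.
(d)–(e): forbidden (parity, ΔS).
(d)–(f): forbidden (ΔS, ΔL).
(e)–(f): allowed.
Allowed pairs: 4 of 15.

4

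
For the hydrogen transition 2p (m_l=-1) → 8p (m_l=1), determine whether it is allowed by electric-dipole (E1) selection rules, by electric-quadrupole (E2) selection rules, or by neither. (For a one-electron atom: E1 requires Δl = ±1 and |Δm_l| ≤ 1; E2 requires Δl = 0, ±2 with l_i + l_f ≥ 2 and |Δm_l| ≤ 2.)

Δl = 1 − 1 = +0; l_i + l_f = 2.
Δm_l = +2.
E1 (Δl = ±1, |Δm_l| ≤ 1): not satisfied.
E2 (Δl = 0,±2, l_i+l_f ≥ 2, |Δm_l| ≤ 2): satisfied.

E2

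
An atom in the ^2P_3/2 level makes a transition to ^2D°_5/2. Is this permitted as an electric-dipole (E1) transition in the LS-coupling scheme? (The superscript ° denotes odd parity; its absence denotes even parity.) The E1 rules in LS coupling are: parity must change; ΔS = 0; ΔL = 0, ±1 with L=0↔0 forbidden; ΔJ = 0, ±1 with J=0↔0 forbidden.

allowed

Reading off the term symbols: S 1/2→1/2, L 1→2, J 3/2→5/2, parity even→odd.
Parity must change: even → odd — ✓.
ΔS = 0: S: 1/2 → 1/2 — ✓.
ΔL = 0, ±1 (not L=0↔0): L: 1 → 2, ΔL = +1 — ✓.
ΔJ = 0, ±1 (not J=0↔0): J: 3/2 → 5/2, ΔJ = +1 — ✓.
All four E1 rules are satisfied.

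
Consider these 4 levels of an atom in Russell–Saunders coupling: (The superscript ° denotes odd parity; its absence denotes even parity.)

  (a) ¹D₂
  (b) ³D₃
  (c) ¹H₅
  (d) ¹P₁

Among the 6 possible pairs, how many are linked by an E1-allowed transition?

0

(a)–(b): forbidden (parity, ΔS).
(a)–(c): forbidden (parity, ΔL, ΔJ).
(a)–(d): forbidden (parity).
(b)–(c): forbidden (parity, ΔS, ΔL, ΔJ).
(b)–(d): forbidden (parity, ΔS, ΔJ).
(c)–(d): forbidden (parity, ΔL, ΔJ).
Allowed pairs: 0 of 6.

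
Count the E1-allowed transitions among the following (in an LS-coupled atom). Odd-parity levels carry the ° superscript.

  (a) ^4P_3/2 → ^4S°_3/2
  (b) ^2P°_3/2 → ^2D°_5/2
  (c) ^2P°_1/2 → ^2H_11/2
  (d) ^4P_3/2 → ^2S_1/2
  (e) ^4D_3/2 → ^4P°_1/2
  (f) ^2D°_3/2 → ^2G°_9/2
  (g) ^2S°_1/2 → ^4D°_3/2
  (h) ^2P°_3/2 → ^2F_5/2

2

(a) allowed
(b) forbidden (parity fails)
(c) forbidden (ΔL, ΔJ fail)
(d) forbidden (parity, ΔS fail)
(e) allowed
(f) forbidden (parity, ΔL, ΔJ fail)
(g) forbidden (parity, ΔS, ΔL fail)
(h) forbidden (ΔL fails)
Total allowed: 2 of 8.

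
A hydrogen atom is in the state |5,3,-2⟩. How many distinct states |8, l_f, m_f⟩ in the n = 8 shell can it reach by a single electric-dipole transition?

E1 requires Δl = ±1, so l_f ∈ {2, 4}; with 0 ≤ l_f ≤ n_f−1 = 7, the allowed l_f values are {2, 4}.
For l_f = 2: m_f ∈ {m_i−1, m_i, m_i+1} ∩ [−2, 2] = {-2, -1} → 2 states.
For l_f = 4: m_f ∈ {m_i−1, m_i, m_i+1} ∩ [−4, 4] = {-3, -2, -1} → 3 states.
Total: 5.

5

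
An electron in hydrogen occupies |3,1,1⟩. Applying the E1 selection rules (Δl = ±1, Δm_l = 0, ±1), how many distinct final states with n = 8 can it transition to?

E1 requires Δl = ±1, so l_f ∈ {0, 2}; with 0 ≤ l_f ≤ n_f−1 = 7, the allowed l_f values are {0, 2}.
For l_f = 0: m_f ∈ {m_i−1, m_i, m_i+1} ∩ [−0, 0] = {0} → 1 state.
For l_f = 2: m_f ∈ {m_i−1, m_i, m_i+1} ∩ [−2, 2] = {0, 1, 2} → 3 states.
Total: 4.

4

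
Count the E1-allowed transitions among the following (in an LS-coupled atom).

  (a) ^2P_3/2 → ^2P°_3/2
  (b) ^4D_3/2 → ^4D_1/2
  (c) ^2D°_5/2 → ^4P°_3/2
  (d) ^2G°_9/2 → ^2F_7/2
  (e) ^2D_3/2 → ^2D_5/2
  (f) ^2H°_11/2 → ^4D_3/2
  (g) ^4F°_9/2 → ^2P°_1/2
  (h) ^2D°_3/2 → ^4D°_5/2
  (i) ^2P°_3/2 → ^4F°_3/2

(a) allowed
(b) forbidden (parity fails)
(c) forbidden (parity, ΔS fail)
(d) allowed
(e) forbidden (parity fails)
(f) forbidden (ΔS, ΔL, ΔJ fail)
(g) forbidden (parity, ΔS, ΔL, ΔJ fail)
(h) forbidden (parity, ΔS fail)
(i) forbidden (parity, ΔS, ΔL fail)
Total allowed: 2 of 9.

2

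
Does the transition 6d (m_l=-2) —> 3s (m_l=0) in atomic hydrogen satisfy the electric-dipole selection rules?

Δl = 0 − 2 = -2; the E1 rule Δl = ±1 is fails.
Δm_l = 0 − (-2) = +2. E1 requires Δm_l = 0, ±1: fails.
The transition is electric-dipole forbidden.

forbidden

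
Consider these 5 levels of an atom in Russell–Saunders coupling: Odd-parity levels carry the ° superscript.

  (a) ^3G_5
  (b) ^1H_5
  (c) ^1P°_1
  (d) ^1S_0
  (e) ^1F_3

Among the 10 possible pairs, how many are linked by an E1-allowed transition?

(a)–(b): forbidden (parity, ΔS).
(a)–(c): forbidden (ΔS, ΔL, ΔJ).
(a)–(d): forbidden (parity, ΔS, ΔL, ΔJ).
(a)–(e): forbidden (parity, ΔS, ΔJ).
(b)–(c): forbidden (ΔL, ΔJ).
(b)–(d): forbidden (parity, ΔL, ΔJ).
(b)–(e): forbidden (parity, ΔL, ΔJ).
(c)–(d): allowed.
(c)–(e): forbidden (ΔL, ΔJ).
(d)–(e): forbidden (parity, ΔL, ΔJ).
Allowed pairs: 1 of 10.

1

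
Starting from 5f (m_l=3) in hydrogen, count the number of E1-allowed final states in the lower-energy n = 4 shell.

E1 requires Δl = ±1, so l_f ∈ {2, 4}; with 0 ≤ l_f ≤ n_f−1 = 3, the allowed l_f values are {2}.
For l_f = 2: m_f ∈ {m_i−1, m_i, m_i+1} ∩ [−2, 2] = {2} → 1 state.
Total: 1.

1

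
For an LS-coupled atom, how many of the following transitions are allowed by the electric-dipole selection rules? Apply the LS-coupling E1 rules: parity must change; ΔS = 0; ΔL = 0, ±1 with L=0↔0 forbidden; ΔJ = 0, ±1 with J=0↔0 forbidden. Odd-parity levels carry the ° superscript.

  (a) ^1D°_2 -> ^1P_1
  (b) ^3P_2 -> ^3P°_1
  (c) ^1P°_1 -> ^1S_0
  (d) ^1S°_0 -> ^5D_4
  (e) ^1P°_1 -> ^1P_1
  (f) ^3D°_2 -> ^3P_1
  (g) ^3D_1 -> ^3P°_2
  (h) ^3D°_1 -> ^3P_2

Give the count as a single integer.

(a) allowed
(b) allowed
(c) allowed
(d) forbidden (ΔS, ΔL, ΔJ fail)
(e) allowed
(f) allowed
(g) allowed
(h) allowed
Total allowed: 7 of 8.

7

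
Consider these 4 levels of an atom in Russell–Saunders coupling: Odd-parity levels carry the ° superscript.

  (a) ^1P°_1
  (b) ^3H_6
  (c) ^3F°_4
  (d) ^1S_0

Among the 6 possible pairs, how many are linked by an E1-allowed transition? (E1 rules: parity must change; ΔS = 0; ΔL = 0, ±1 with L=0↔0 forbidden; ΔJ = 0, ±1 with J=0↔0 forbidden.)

1

(a)–(b): forbidden (ΔS, ΔL, ΔJ).
(a)–(c): forbidden (parity, ΔS, ΔL, ΔJ).
(a)–(d): allowed.
(b)–(c): forbidden (ΔL, ΔJ).
(b)–(d): forbidden (parity, ΔS, ΔL, ΔJ).
(c)–(d): forbidden (ΔS, ΔL, ΔJ).
Allowed pairs: 1 of 6.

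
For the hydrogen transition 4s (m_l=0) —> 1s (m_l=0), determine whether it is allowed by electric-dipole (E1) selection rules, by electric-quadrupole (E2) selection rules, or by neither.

neither

Δl = 0 − 0 = +0; l_i + l_f = 0.
Δm_l = +0.
E1 (Δl = ±1, |Δm_l| ≤ 1): not satisfied.
E2 (Δl = 0,±2, l_i+l_f ≥ 2, |Δm_l| ≤ 2): not satisfied.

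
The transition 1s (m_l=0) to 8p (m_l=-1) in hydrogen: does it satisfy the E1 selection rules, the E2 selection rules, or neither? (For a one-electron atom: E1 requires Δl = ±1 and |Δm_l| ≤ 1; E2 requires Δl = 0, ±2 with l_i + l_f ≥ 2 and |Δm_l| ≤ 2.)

E1

Δl = 1 − 0 = +1; l_i + l_f = 1.
Δm_l = -1.
E1 (Δl = ±1, |Δm_l| ≤ 1): satisfied.
E2 (Δl = 0,±2, l_i+l_f ≥ 2, |Δm_l| ≤ 2): not satisfied.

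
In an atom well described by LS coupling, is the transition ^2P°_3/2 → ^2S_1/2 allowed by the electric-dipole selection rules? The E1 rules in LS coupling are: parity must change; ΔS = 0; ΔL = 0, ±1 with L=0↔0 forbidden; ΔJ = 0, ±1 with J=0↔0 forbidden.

allowed

Parity must change: odd → even — satisfied.
ΔS = 0: S: 1/2 → 1/2 — satisfied.
ΔL = 0, ±1 (not L=0↔0): L: 1 → 0, ΔL = -1 — satisfied.
ΔJ = 0, ±1 (not J=0↔0): J: 3/2 → 1/2, ΔJ = -1 — satisfied.
All four E1 rules are satisfied.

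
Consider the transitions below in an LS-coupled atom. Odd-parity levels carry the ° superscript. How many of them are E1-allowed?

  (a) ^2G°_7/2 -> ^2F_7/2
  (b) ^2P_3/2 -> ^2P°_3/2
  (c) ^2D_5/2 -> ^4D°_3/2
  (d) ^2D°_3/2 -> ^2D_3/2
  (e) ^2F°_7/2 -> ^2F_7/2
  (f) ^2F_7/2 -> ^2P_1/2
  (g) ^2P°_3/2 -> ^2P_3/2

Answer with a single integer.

5

(a) allowed
(b) allowed
(c) forbidden (ΔS fails)
(d) allowed
(e) allowed
(f) forbidden (parity, ΔL, ΔJ fail)
(g) allowed
Total allowed: 5 of 7.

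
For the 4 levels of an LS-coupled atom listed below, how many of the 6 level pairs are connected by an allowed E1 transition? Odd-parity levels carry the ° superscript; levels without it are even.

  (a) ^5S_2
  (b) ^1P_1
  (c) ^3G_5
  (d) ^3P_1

(a)–(b): forbidden (parity, ΔS).
(a)–(c): forbidden (parity, ΔS, ΔL, ΔJ).
(a)–(d): forbidden (parity, ΔS).
(b)–(c): forbidden (parity, ΔS, ΔL, ΔJ).
(b)–(d): forbidden (parity, ΔS).
(c)–(d): forbidden (parity, ΔL, ΔJ).
Allowed pairs: 0 of 6.

0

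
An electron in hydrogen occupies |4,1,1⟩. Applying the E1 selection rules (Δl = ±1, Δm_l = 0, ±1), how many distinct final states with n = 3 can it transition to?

E1 requires Δl = ±1, so l_f ∈ {0, 2}; with 0 ≤ l_f ≤ n_f−1 = 2, the allowed l_f values are {0, 2}.
For l_f = 0: m_f ∈ {m_i−1, m_i, m_i+1} ∩ [−0, 0] = {0} → 1 state.
For l_f = 2: m_f ∈ {m_i−1, m_i, m_i+1} ∩ [−2, 2] = {0, 1, 2} → 3 states.
Total: 4.

4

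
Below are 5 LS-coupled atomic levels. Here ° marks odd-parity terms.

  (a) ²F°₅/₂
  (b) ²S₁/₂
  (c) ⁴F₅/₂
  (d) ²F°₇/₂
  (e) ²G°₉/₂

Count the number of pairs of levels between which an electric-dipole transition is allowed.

(a)–(b): forbidden (ΔL, ΔJ).
(a)–(c): forbidden (ΔS).
(a)–(d): forbidden (parity).
(a)–(e): forbidden (parity, ΔJ).
(b)–(c): forbidden (parity, ΔS, ΔL, ΔJ).
(b)–(d): forbidden (ΔL, ΔJ).
(b)–(e): forbidden (ΔL, ΔJ).
(c)–(d): forbidden (ΔS).
(c)–(e): forbidden (ΔS, ΔJ).
(d)–(e): forbidden (parity).
Allowed pairs: 0 of 10.

0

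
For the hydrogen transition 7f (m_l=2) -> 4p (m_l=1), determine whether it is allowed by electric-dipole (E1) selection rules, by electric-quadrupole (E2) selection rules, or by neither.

Δl = 1 − 3 = -2; l_i + l_f = 4.
Δm_l = -1.
E1 (Δl = ±1, |Δm_l| ≤ 1): not satisfied.
E2 (Δl = 0,±2, l_i+l_f ≥ 2, |Δm_l| ≤ 2): satisfied.

E2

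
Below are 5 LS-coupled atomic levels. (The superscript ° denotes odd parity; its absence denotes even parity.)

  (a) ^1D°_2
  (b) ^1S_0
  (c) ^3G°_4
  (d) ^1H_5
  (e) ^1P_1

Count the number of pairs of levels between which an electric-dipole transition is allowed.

1

(a)–(b): forbidden (ΔL, ΔJ).
(a)–(c): forbidden (parity, ΔS, ΔL, ΔJ).
(a)–(d): forbidden (ΔL, ΔJ).
(a)–(e): allowed.
(b)–(c): forbidden (ΔS, ΔL, ΔJ).
(b)–(d): forbidden (parity, ΔL, ΔJ).
(b)–(e): forbidden (parity).
(c)–(d): forbidden (ΔS).
(c)–(e): forbidden (ΔS, ΔL, ΔJ).
(d)–(e): forbidden (parity, ΔL, ΔJ).
Allowed pairs: 1 of 10.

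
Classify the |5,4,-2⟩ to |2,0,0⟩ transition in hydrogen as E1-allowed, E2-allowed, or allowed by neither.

neither

Δl = 0 − 4 = -4; l_i + l_f = 4.
Δm_l = +2.
E1 (Δl = ±1, |Δm_l| ≤ 1): not satisfied.
E2 (Δl = 0,±2, l_i+l_f ≥ 2, |Δm_l| ≤ 2): not satisfied.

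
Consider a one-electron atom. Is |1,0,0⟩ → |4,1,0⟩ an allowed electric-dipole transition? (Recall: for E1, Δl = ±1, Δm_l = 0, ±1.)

Δl = 1 − 0 = +1; the E1 rule Δl = ±1 is ✓.
Δm_l = 0 − (0) = +0. E1 requires Δm_l = 0, ±1: ✓.
All E1 selection rules are satisfied.

allowed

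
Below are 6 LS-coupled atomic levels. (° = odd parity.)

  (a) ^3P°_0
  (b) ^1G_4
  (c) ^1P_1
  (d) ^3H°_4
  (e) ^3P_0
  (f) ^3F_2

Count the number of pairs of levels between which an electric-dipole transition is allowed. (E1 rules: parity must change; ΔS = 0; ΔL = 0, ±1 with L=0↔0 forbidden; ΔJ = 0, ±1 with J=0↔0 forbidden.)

0

(a)–(b): forbidden (ΔS, ΔL, ΔJ).
(a)–(c): forbidden (ΔS).
(a)–(d): forbidden (parity, ΔL, ΔJ).
(a)–(e): forbidden (ΔJ).
(a)–(f): forbidden (ΔL, ΔJ).
(b)–(c): forbidden (parity, ΔL, ΔJ).
(b)–(d): forbidden (ΔS).
(b)–(e): forbidden (parity, ΔS, ΔL, ΔJ).
(b)–(f): forbidden (parity, ΔS, ΔJ).
(c)–(d): forbidden (ΔS, ΔL, ΔJ).
(c)–(e): forbidden (parity, ΔS).
(c)–(f): forbidden (parity, ΔS, ΔL).
(d)–(e): forbidden (ΔL, ΔJ).
(d)–(f): forbidden (ΔL, ΔJ).
(e)–(f): forbidden (parity, ΔL, ΔJ).
Allowed pairs: 0 of 15.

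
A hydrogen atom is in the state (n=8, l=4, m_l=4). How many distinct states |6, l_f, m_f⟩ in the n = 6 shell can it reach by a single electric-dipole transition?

4

E1 requires Δl = ±1, so l_f ∈ {3, 5}; with 0 ≤ l_f ≤ n_f−1 = 5, the allowed l_f values are {3, 5}.
For l_f = 3: m_f ∈ {m_i−1, m_i, m_i+1} ∩ [−3, 3] = {3} → 1 state.
For l_f = 5: m_f ∈ {m_i−1, m_i, m_i+1} ∩ [−5, 5] = {3, 4, 5} → 3 states.
Total: 4.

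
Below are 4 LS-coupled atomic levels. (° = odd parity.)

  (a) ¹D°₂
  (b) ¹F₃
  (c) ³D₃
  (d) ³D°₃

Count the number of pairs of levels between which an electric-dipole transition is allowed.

(a)–(b): allowed.
(a)–(c): forbidden (ΔS).
(a)–(d): forbidden (parity, ΔS).
(b)–(c): forbidden (parity, ΔS).
(b)–(d): forbidden (ΔS).
(c)–(d): allowed.
Allowed pairs: 2 of 6.

2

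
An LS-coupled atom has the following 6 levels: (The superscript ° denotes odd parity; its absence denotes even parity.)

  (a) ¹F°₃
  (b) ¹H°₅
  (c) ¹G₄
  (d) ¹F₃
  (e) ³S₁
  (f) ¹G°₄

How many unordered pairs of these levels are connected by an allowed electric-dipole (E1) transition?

5

(a)–(b): forbidden (parity, ΔL, ΔJ).
(a)–(c): allowed.
(a)–(d): allowed.
(a)–(e): forbidden (ΔS, ΔL, ΔJ).
(a)–(f): forbidden (parity).
(b)–(c): allowed.
(b)–(d): forbidden (ΔL, ΔJ).
(b)–(e): forbidden (ΔS, ΔL, ΔJ).
(b)–(f): forbidden (parity).
(c)–(d): forbidden (parity).
(c)–(e): forbidden (parity, ΔS, ΔL, ΔJ).
(c)–(f): allowed.
(d)–(e): forbidden (parity, ΔS, ΔL, ΔJ).
(d)–(f): allowed.
(e)–(f): forbidden (ΔS, ΔL, ΔJ).
Allowed pairs: 5 of 15.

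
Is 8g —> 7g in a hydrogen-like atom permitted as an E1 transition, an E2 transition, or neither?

E2

Δl = 4 − 4 = +0; l_i + l_f = 8.
E1 (Δl = ±1): not satisfied.
E2 (Δl = 0,±2, l_i+l_f ≥ 2): satisfied.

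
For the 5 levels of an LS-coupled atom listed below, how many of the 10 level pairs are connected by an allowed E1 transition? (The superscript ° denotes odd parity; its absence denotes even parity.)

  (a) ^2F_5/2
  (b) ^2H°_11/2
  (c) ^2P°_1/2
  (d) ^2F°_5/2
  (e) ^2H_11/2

2

(a)–(b): forbidden (ΔL, ΔJ).
(a)–(c): forbidden (ΔL, ΔJ).
(a)–(d): allowed.
(a)–(e): forbidden (parity, ΔL, ΔJ).
(b)–(c): forbidden (parity, ΔL, ΔJ).
(b)–(d): forbidden (parity, ΔL, ΔJ).
(b)–(e): allowed.
(c)–(d): forbidden (parity, ΔL, ΔJ).
(c)–(e): forbidden (ΔL, ΔJ).
(d)–(e): forbidden (ΔL, ΔJ).
Allowed pairs: 2 of 10.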